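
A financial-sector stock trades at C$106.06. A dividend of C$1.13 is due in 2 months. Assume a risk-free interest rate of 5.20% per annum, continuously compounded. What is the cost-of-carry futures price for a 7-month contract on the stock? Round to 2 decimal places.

PV(dividends) I = 1.13·e^(−0.0520·2/12)
I = 1.1202
F = (S − I)·e^(rT) = (106.06 − 1.1202) · e^(0.0520·7/12)
= 104.9398 · e^0.030333 = 104.9398 × 1.030798 = C$108.17

C$108.17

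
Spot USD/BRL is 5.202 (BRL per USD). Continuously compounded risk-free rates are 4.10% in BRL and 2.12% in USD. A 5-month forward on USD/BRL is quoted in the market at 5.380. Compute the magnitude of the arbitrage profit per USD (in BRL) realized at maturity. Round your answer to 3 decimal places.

Fair forward: F* = S·e^(carry·T), with carry = (r_BRL − r_USD) = 0.0410 − 0.0212 = 0.0198
F* = 5.202 · e^(0.0198 × 5/12) = 5.202 · e^0.008250 = 5.202 × 1.008284 = 5.2451
Market 5.380 > fair 5.2451: forward overpriced → cash-and-carry (buy spot, short the forward).
At maturity, profit = |F_mkt − F*| = |5.380 − 5.2451| = 0.135 per USD (in BRL)

0.135 per USD (in BRL)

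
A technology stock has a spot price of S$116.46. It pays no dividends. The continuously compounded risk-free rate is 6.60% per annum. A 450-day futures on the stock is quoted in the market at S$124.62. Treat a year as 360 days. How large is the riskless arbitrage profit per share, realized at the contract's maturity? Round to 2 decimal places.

S$1.86 per share

Fair futures: F* = S·e^(carry·T), with carry = r = 0.0660
F* = 116.46 · e^(0.0660 × 450/360) = 116.46 · e^0.082500 = 116.46 × 1.085999 = S$126.4754
Market S$124.62 < fair S$126.4754: forward underpriced → reverse cash-and-carry (short spot, go long the forward).
At maturity, profit = |F_mkt − F*| = |124.62 − 126.4754| = S$1.86 per share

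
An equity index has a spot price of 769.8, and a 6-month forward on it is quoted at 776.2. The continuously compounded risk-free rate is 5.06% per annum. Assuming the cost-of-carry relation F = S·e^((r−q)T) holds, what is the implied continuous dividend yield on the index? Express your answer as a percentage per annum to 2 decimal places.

From F = S·e^((r−q)T): (r − q) = ln(F/S)/T
ln(776.2/769.8) = ln(1.008314) = 0.008280
(r − q) = 0.008280 / (6/12) = 0.016560
q = r − ln(F/S)/T = 0.0506 − 0.016560 = 0.034040
q = 3.40%

3.40%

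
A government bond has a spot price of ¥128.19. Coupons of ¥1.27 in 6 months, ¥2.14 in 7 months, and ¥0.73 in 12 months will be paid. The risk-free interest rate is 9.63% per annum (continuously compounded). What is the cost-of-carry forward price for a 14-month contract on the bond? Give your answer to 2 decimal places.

PV(coupons) I = 1.27·e^(−0.0963·6/12) + 2.14·e^(−0.0963·7/12) + 0.73·e^(−0.0963·12/12)
I = 1.2103 + 2.0231 + 0.6630 = 3.8964
F = (S − I)·e^(rT) = (128.19 − 3.8964) · e^(0.0963·14/12)
= 124.2936 · e^0.112350 = 124.2936 × 1.118904 = ¥139.07

¥139.07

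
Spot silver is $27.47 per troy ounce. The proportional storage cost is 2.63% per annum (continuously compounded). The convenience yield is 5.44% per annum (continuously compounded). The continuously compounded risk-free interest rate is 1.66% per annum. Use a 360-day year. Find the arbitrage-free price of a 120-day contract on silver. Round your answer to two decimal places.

Net carry = r + u − y = 0.0166 + 0.0263 − 0.0544 = -0.0115
F = S·e^((r+u−y)T) = 27.47 · e^(-0.0115 × 120/360) = 27.47 · e^-0.003833
= 27.47 × 0.996174 = $27.36 per troy ounce

$27.36 per troy ounce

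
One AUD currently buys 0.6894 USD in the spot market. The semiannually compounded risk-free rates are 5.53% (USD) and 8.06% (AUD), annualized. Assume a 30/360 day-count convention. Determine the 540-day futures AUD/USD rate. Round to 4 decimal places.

By covered interest parity, F = S · (1+r_USD/2)^(2T) / (1+r_AUD/2)^(2T)
= 0.6894 × 1.085265 / 1.125838 = 0.6894 × 0.963962
F = 0.6646 USD per AUD

0.6646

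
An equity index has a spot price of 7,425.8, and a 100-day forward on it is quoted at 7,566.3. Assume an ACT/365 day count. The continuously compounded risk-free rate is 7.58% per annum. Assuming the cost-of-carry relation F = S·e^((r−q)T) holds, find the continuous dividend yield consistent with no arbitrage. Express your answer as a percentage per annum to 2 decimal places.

From F = S·e^((r−q)T): (r − q) = ln(F/S)/T
ln(7566.3/7425.8) = ln(1.018921) = 0.018744
(r − q) = 0.018744 / (100/365) = 0.068416
q = r − ln(F/S)/T = 0.0758 − 0.068416 = 0.007384
q = 0.74%

0.74%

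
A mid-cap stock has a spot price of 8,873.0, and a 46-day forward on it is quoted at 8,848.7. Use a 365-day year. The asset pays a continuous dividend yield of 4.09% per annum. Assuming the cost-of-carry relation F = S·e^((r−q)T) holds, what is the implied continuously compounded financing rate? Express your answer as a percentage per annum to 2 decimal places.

1.91%

From F = S·e^((r−q)T): (r − q) = ln(F/S)/T
ln(8848.7/8873.0) = ln(0.997261) = -0.002743
(r − q) = -0.002743 / (46/365) = -0.021765
r = ln(F/S)/T + q = -0.021765 + 0.0409 = 0.019135
r = 1.91%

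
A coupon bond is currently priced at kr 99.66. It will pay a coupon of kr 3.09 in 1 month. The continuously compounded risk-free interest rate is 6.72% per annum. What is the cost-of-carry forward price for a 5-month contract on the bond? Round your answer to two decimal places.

PV(coupons) I = 3.09·e^(−0.0672·1/12)
I = 3.0727
F = (S − I)·e^(rT) = (99.66 − 3.0727) · e^(0.0672·5/12)
= 96.5873 · e^0.028000 = 96.5873 × 1.028396 = kr 99.33

kr 99.33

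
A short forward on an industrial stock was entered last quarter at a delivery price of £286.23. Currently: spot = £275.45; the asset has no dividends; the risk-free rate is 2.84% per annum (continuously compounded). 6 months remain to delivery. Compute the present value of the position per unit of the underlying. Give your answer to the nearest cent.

£6.74

Current fair forward for the remaining 6 months: F = S·e^(r·T), r = 0.0284
F = 275.45 · e^(0.0284 × 6/12) = 275.45 × 1.014301 = 279.3892
Value of long forward = (F − K)·e^(−rT) = (279.3892 − 286.23) · e^(−0.0284·6/12)
= -6.8408 × 0.985900 = -6.74
Short position value = −(long value) = £6.74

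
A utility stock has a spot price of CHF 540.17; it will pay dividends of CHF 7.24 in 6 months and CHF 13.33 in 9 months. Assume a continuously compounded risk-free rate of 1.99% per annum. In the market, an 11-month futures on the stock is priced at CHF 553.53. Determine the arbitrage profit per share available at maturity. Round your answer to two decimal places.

CHF 24.09 per share

PV(dividends) I = 7.24·e^(−0.0199·6/12) + 13.33·e^(−0.0199·9/12) = 20.3008
Fair futures F* = (S − I)·e^(rT) = (540.17 − 20.3008)·e^0.018242 = 519.8692 × 1.018409 = 529.4395
Market CHF 553.53 > fair 529.4395: forward overpriced → cash-and-carry (borrow at r, buy the stock and collect the dividends, short the forward).
Profit at T = |F_mkt − F*| = |553.53 − 529.4395| = CHF 24.09 per share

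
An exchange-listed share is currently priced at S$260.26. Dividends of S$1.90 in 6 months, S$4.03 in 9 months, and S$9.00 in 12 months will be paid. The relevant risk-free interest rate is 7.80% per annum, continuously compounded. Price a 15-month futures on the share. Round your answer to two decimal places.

S$271.53

PV(dividends) I = 1.90·e^(−0.0780·6/12) + 4.03·e^(−0.0780·9/12) + 9.00·e^(−0.0780·12/12)
I = 1.8273 + 3.8010 + 8.3247 = 13.9530
F = (S − I)·e^(rT) = (260.26 − 13.9530) · e^(0.0780·15/12)
= 246.3070 · e^0.097500 = 246.3070 × 1.102411 = S$271.53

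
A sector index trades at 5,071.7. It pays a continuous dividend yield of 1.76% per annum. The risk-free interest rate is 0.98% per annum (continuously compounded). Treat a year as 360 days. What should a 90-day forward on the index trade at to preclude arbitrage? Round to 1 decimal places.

F = S·e^((r − q)T) = 5071.7 · e^((0.0098 − 0.0176) × 90/360)
= 5071.7 · e^-0.001950 = 5071.7 × 0.998052
F = 5,061.8

5,061.8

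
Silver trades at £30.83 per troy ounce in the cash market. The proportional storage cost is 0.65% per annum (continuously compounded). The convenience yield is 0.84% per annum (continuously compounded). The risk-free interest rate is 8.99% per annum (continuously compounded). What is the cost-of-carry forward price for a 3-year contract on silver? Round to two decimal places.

£40.14 per troy ounce

Net carry = r + u − y = 0.0899 + 0.0065 − 0.0084 = 0.0880
F = S·e^((r+u−y)T) = 30.83 · e^(0.0880 × 3) = 30.83 · e^0.264000
= 30.83 × 1.302128 = £40.14 per troy ounce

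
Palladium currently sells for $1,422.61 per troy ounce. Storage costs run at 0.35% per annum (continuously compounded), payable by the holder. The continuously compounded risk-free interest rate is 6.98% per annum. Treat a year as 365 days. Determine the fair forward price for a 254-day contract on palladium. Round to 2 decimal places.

Net carry = r + u − y = 0.0698 + 0.0035 − 0.0000 = 0.0733
F = S·e^((r+u−y)T) = 1422.61 · e^(0.0733 × 254/365) = 1422.61 · e^0.05100877
= 1422.61 × 1.05233212 = $1,497.06 per troy ounce

$1,497.06 per troy ounce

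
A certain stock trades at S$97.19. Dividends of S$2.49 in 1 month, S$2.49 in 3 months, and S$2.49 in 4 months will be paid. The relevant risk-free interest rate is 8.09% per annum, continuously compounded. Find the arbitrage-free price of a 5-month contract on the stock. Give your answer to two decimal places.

PV(dividends) I = 2.49·e^(−0.0809·1/12) + 2.49·e^(−0.0809·3/12) + 2.49·e^(−0.0809·4/12)
I = 2.4733 + 2.4401 + 2.4238 = 7.3372
F = (S − I)·e^(rT) = (97.19 − 7.3372) · e^(0.0809·5/12)
= 89.8528 · e^0.033708 = 89.8528 × 1.034283 = S$92.93

S$92.93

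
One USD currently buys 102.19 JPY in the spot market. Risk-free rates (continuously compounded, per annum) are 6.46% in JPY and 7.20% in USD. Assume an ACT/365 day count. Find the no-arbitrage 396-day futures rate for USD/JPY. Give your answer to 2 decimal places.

F = S·e^((r_JPY − r_USD)T) = 102.19 · e^((0.0646 − 0.0720) × 396/365)
= 102.19 · e^-0.008028 = 102.19 × 0.992004
F = 101.37 JPY per USD

101.37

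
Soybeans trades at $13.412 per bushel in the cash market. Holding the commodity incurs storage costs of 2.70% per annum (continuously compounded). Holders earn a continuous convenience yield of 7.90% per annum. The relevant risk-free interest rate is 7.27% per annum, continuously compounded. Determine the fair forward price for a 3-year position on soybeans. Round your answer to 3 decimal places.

$14.271 per bushel

Net carry = r + u − y = 0.0727 + 0.0270 − 0.0790 = 0.0207
F = S·e^((r+u−y)T) = 13.412 · e^(0.0207 × 3) = 13.412 · e^0.062100
= 13.412 × 1.064069 = $14.271 per bushel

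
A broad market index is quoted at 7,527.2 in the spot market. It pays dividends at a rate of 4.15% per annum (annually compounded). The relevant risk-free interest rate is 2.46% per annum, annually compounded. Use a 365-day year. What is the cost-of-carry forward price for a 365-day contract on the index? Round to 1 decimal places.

7,405.1

F = S · (1+r)^T / (1+q)^T
= 7527.2 × 1.024600 / 1.041500 = 7527.2 × 0.983773
F = 7,405.1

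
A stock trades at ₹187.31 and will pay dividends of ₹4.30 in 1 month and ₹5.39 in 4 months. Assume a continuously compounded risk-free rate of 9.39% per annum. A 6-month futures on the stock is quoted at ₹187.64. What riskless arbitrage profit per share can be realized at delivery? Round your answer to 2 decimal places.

₹1.27 per share

PV(dividends) I = 4.30·e^(−0.0939·1/12) + 5.39·e^(−0.0939·4/12) = 9.4904
Fair futures F* = (S − I)·e^(rT) = (187.31 − 9.4904)·e^0.046950 = 177.8196 × 1.048070 = 186.3674
Market ₹187.64 > fair 186.3674: forward overpriced → cash-and-carry (borrow at r, buy the stock and collect the dividends, short the forward).
Profit at T = |F_mkt − F*| = |187.64 − 186.3674| = ₹1.27 per share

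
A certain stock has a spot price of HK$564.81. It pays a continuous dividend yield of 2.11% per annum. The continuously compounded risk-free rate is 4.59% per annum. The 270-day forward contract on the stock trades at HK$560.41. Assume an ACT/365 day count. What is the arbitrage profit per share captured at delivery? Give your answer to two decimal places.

Fair forward: F* = S·e^(carry·T), with carry = (r − q) = 0.0459 − 0.0211 = 0.0248
F* = 564.81 · e^(0.0248 × 270/365) = 564.81 · e^0.018345 = 564.81 × 1.018514 = HK$575.2669
Market HK$560.41 < fair HK$575.2669: forward underpriced → reverse cash-and-carry (short spot, go long the forward).
At maturity, profit = |F_mkt − F*| = |560.41 − 575.2669| = HK$14.86 per share

HK$14.86 per share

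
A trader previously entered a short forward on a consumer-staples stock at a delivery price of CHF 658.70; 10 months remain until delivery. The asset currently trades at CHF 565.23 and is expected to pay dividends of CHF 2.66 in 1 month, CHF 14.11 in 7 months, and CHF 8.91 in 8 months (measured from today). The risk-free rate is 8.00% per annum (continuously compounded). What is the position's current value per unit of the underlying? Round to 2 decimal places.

PV(remaining dividends) I = 2.66·e^(−0.0800·1/12) + 14.11·e^(−0.0800·7/12) + 8.91·e^(−0.0800·8/12) = 24.5562
Current forward F = (S − I)·e^(rT) = (565.23 − 24.5562)·e^(0.0800·10/12) = 540.6738 × 1.068939 = 577.9473
Value (long) = (F − K)·e^(−rT) = (577.9473 − 658.70) × 0.935507 = -75.5447
Short position value = −(long value) = CHF 75.54

CHF 75.54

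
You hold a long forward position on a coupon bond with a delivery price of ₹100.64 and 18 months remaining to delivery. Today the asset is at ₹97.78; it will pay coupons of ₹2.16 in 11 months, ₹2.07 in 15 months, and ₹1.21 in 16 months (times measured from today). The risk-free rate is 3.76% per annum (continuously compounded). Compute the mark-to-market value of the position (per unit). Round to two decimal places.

PV(remaining coupons) I = 2.16·e^(−0.0376·11/12) + 2.07·e^(−0.0376·15/12) + 1.21·e^(−0.0376·16/12) = 5.2126
Current forward F = (S − I)·e^(rT) = (97.78 − 5.2126)·e^(0.0376·18/12) = 92.5674 × 1.058021 = 97.9383
Value (long) = (F − K)·e^(−rT) = (97.9383 − 100.64) × 0.945161 = -2.5535
Value = -₹2.55

-₹2.55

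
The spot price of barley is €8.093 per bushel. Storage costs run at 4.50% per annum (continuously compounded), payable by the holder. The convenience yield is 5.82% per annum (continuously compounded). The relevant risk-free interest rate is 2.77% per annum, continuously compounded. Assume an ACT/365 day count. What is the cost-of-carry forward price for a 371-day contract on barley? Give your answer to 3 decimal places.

Net carry = r + u − y = 0.0277 + 0.0450 − 0.0582 = 0.0145
F = S·e^((r+u−y)T) = 8.093 · e^(0.0145 × 371/365) = 8.093 · e^0.014738
= 8.093 × 1.014847 = €8.213 per bushel

€8.213 per bushel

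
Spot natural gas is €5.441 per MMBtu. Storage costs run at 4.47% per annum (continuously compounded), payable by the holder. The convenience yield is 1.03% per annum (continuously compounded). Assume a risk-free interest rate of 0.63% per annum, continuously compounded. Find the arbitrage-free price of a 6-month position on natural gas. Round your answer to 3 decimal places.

€5.553 per MMBtu

Net carry = r + u − y = 0.0063 + 0.0447 − 0.0103 = 0.0407
F = S·e^((r+u−y)T) = 5.441 · e^(0.0407 × 6/12) = 5.441 · e^0.020350
= 5.441 × 1.020558 = €5.553 per MMBtu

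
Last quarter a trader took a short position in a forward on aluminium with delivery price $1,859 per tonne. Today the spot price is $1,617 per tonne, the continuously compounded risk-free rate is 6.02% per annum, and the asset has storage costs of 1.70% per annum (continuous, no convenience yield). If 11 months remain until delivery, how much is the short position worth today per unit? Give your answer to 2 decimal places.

Current fair forward for the remaining 11 months: F = S·e^((r + u)·T), (r + u) = 0.0602 + 0.0170 = 0.0772
F = 1617 · e^(0.0772 × 11/12) = 1617 × 1.07333075 = 1735.5758
Value of long forward = (F − K)·e^(−rT) = (1735.5758 − 1859) · e^(−0.0602·11/12)
= -123.4242 × 0.94631164 = -116.80
Short position value = −(long value) = $116.80

$116.80 per tonne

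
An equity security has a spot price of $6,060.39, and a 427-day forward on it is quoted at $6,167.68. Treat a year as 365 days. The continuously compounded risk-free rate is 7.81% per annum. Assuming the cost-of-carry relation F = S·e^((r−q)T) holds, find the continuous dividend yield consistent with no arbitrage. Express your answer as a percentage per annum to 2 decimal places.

6.31%

From F = S·e^((r−q)T): (r − q) = ln(F/S)/T
ln(6167.68/6060.39) = ln(1.017703) = 0.017548
(r − q) = 0.017548 / (427/365) = 0.015000
q = r − ln(F/S)/T = 0.0781 − 0.015000 = 0.063100
q = 6.31%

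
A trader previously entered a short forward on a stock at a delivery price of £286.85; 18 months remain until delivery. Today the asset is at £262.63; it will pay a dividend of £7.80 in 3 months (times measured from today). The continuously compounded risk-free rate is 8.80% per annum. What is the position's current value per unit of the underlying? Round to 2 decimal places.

-£3.62

PV(remaining dividends) I = 7.80·e^(−0.0880·3/12) = 7.6303
Current forward F = (S − I)·e^(rT) = (262.63 − 7.6303)·e^(0.0880·18/12) = 254.9997 × 1.141108 = 290.9822
Value (long) = (F − K)·e^(−rT) = (290.9822 − 286.85) × 0.876341 = 3.6212
Short position value = −(long value) = -£3.62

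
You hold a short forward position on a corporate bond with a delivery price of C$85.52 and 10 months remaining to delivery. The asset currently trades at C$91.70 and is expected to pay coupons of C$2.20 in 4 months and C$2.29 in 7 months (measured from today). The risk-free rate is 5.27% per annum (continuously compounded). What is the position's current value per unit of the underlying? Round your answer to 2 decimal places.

-C$5.47

PV(remaining coupons) I = 2.20·e^(−0.0527·4/12) + 2.29·e^(−0.0527·7/12) = 4.3824
Current forward F = (S − I)·e^(rT) = (91.70 − 4.3824)·e^(0.0527·10/12) = 87.3176 × 1.044895 = 91.2377
Value (long) = (F − K)·e^(−rT) = (91.2377 − 85.52) × 0.957034 = 5.4720
Short position value = −(long value) = -C$5.47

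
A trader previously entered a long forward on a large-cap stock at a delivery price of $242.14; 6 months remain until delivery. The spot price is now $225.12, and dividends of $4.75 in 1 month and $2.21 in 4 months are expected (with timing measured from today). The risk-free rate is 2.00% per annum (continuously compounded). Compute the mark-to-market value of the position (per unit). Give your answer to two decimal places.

PV(remaining dividends) I = 4.75·e^(−0.0200·1/12) + 2.21·e^(−0.0200·4/12) = 6.9374
Current forward F = (S − I)·e^(rT) = (225.12 − 6.9374)·e^(0.0200·6/12) = 218.1826 × 1.010050 = 220.3753
Value (long) = (F − K)·e^(−rT) = (220.3753 − 242.14) × 0.990050 = -21.5481
Value = -$21.55

-$21.55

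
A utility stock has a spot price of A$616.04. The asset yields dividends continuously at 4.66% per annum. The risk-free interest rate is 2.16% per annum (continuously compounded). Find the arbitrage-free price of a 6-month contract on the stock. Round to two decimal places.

A$608.39

F = S·e^((r − q)T) = 616.04 · e^((0.0216 − 0.0466) × 6/12)
= 616.04 · e^-0.012500 = 616.04 × 0.987578
F = A$608.39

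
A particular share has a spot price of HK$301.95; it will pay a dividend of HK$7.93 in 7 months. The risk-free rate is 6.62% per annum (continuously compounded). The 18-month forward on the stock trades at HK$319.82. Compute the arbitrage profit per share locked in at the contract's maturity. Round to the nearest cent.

PV(dividends) I = 7.93·e^(−0.0662·7/12) = 7.6296
Fair forward F* = (S − I)·e^(rT) = (301.95 − 7.6296)·e^0.099300 = 294.3204 × 1.104398 = 325.0469
Market HK$319.82 < fair 325.0469: forward underpriced → reverse cash-and-carry (short the stock, invest proceeds at r, pay the dividends, go long the forward).
Profit at T = |F_mkt − F*| = |319.82 − 325.0469| = HK$5.23 per share

HK$5.23 per share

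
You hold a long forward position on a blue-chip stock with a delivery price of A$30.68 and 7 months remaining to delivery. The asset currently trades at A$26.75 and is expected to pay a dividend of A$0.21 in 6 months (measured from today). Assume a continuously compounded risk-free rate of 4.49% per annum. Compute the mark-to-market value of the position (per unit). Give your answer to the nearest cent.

PV(remaining dividends) I = 0.21·e^(−0.0449·6/12) = 0.2053
Current forward F = (S − I)·e^(rT) = (26.75 − 0.2053)·e^(0.0449·7/12) = 26.5447 × 1.026538 = 27.2491
Value (long) = (F − K)·e^(−rT) = (27.2491 − 30.68) × 0.974148 = -3.3422
Value = -A$3.34

-A$3.34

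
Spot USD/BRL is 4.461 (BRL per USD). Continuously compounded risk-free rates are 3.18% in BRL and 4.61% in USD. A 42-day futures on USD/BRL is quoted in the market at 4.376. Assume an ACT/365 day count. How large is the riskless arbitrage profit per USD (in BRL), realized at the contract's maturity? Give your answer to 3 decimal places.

0.078 per USD (in BRL)

Fair futures: F* = S·e^(carry·T), with carry = (r_BRL − r_USD) = 0.0318 − 0.0461 = -0.0143
F* = 4.461 · e^(-0.0143 × 42/365) = 4.461 · e^-0.001645 = 4.461 × 0.998356 = 4.4537
Market 4.376 < fair 4.4537: forward underpriced → reverse cash-and-carry (short spot, go long the forward).
At maturity, profit = |F_mkt − F*| = |4.376 − 4.4537| = 0.078 per USD (in BRL)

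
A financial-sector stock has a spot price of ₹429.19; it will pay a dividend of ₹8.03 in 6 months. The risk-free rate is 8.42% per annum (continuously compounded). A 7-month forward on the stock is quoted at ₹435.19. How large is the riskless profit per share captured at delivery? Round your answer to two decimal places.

PV(dividends) I = 8.03·e^(−0.0842·6/12) = 7.6990
Fair forward F* = (S − I)·e^(rT) = (429.19 − 7.6990)·e^0.049117 = 421.4910 × 1.050343 = 442.7101
Market ₹435.19 < fair 442.7101: forward underpriced → reverse cash-and-carry (short the stock, invest proceeds at r, pay the dividends, go long the forward).
Profit at T = |F_mkt − F*| = |435.19 − 442.7101| = ₹7.52 per share

₹7.52 per share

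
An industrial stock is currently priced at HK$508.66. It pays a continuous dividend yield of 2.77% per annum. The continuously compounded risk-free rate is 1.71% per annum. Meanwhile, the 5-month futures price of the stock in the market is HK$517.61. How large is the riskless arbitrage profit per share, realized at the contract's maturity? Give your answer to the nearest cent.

Fair futures: F* = S·e^(carry·T), with carry = (r − q) = 0.0171 − 0.0277 = -0.0106
F* = 508.66 · e^(-0.0106 × 5/12) = 508.66 · e^-0.004417 = 508.66 × 0.995593 = HK$506.4183
Market HK$517.61 > fair HK$506.4183: forward overpriced → cash-and-carry (buy spot, short the forward).
At maturity, profit = |F_mkt − F*| = |517.61 − 506.4183| = HK$11.19 per share

HK$11.19 per share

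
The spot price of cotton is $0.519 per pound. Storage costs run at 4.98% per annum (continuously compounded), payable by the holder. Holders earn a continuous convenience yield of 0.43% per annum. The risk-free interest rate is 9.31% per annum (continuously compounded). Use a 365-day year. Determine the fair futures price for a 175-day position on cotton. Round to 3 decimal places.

$0.555 per pound

Net carry = r + u − y = 0.0931 + 0.0498 − 0.0043 = 0.1386
F = S·e^((r+u−y)T) = 0.519 · e^(0.1386 × 175/365) = 0.519 · e^0.066452
= 0.519 × 1.068710 = $0.555 per pound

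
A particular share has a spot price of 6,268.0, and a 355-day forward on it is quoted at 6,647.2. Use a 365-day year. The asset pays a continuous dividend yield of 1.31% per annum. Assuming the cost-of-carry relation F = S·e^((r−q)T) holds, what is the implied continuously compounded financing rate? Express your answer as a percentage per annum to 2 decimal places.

7.35%

From F = S·e^((r−q)T): (r − q) = ln(F/S)/T
ln(6647.2/6268.0) = ln(1.060498) = 0.058739
(r − q) = 0.058739 / (355/365) = 0.060394
r = ln(F/S)/T + q = 0.060394 + 0.0131 = 0.073494
r = 7.35%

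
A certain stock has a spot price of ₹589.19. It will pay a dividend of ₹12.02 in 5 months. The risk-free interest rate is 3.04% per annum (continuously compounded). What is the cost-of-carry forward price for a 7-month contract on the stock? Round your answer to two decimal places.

₹587.65

PV(dividends) I = 12.02·e^(−0.0304·5/12)
I = 11.8687
F = (S − I)·e^(rT) = (589.19 − 11.8687) · e^(0.0304·7/12)
= 577.3213 · e^0.017733 = 577.3213 × 1.017891 = ₹587.65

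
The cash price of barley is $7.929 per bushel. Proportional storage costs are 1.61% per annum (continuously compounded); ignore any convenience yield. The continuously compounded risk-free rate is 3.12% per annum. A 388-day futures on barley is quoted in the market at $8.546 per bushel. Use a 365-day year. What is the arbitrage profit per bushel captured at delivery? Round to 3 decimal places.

Fair futures: F* = S·e^(carry·T), with carry = (r + u) = 0.0312 + 0.0161 = 0.0473
F* = 7.929 · e^(0.0473 × 388/365) = 7.929 · e^0.050281 = 7.929 × 1.051567 = $8.3379
Market $8.546 > fair $8.3379: forward overpriced → cash-and-carry (buy spot, short the forward).
At maturity, profit = |F_mkt − F*| = |8.546 − 8.3379| = $0.208 per bushel

$0.208 per bushel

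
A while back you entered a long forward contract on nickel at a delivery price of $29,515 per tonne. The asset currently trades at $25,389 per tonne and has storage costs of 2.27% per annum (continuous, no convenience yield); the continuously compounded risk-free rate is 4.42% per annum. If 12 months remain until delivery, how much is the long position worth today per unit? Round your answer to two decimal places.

Current fair forward for the remaining 12 months: F = S·e^((r + u)·T), (r + u) = 0.0442 + 0.0227 = 0.0669
F = 25389 · e^(0.0669 × 12/12) = 25389 × 1.06918855 = 27145.6281
Value of long forward = (F − K)·e^(−rT) = (27145.6281 − 29515) · e^(−0.0442·12/12)
= -2369.3719 × 0.95676259 = -2266.93

-$2266.93 per tonne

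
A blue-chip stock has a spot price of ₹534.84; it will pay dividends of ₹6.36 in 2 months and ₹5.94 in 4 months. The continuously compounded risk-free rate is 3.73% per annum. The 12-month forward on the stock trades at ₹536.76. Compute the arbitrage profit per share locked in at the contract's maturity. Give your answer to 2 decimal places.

PV(dividends) I = 6.36·e^(−0.0373·2/12) + 5.94·e^(−0.0373·4/12) = 12.1872
Fair forward F* = (S − I)·e^(rT) = (534.84 − 12.1872)·e^0.037300 = 522.6528 × 1.038004 = 542.5157
Market ₹536.76 < fair 542.5157: forward underpriced → reverse cash-and-carry (short the stock, invest proceeds at r, pay the dividends, go long the forward).
Profit at T = |F_mkt − F*| = |536.76 − 542.5157| = ₹5.76 per share

₹5.76 per share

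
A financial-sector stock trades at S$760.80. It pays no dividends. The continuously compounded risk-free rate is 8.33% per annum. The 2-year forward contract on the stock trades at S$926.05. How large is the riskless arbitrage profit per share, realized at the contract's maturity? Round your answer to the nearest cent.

S$27.33 per share

Fair forward: F* = S·e^(carry·T), with carry = r = 0.0833
F* = 760.80 · e^(0.0833 × 2) = 760.80 · e^0.166600 = 760.80 × 1.181282 = S$898.7193
Market S$926.05 > fair S$898.7193: forward overpriced → cash-and-carry (buy spot, short the forward).
At maturity, profit = |F_mkt − F*| = |926.05 − 898.7193| = S$27.33 per share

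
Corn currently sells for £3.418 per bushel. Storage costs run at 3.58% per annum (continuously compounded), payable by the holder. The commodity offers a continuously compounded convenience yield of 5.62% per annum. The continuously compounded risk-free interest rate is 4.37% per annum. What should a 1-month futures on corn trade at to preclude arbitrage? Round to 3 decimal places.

Net carry = r + u − y = 0.0437 + 0.0358 − 0.0562 = 0.0233
F = S·e^((r+u−y)T) = 3.418 · e^(0.0233 × 1/12) = 3.418 · e^0.001942
= 3.418 × 1.001944 = £3.425 per bushel

£3.425 per bushel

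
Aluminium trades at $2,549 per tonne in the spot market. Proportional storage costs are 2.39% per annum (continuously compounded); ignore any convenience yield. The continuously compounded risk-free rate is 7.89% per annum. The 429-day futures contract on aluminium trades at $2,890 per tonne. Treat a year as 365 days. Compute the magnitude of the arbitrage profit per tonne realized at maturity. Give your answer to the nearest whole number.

$14 per tonne

Fair futures: F* = S·e^(carry·T), with carry = (r + u) = 0.0789 + 0.0239 = 0.1028
F* = 2549 · e^(0.1028 × 429/365) = 2549 · e^0.120825 = 2549 × 1.128427 = $2876.3604
Market $2890 > fair $2876.3604: forward overpriced → cash-and-carry (buy spot, short the forward).
At maturity, profit = |F_mkt − F*| = |2890 − 2876.3604| = $14 per tonne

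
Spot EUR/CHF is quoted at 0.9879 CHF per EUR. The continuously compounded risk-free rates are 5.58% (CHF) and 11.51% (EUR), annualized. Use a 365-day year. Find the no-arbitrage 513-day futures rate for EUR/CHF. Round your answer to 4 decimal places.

F = S·e^((r_CHF − r_EUR)T) = 0.9879 · e^((0.0558 − 0.1151) × 513/365)
= 0.9879 · e^-0.083345 = 0.9879 × 0.920034
F = 0.9089 CHF per EUR

0.9089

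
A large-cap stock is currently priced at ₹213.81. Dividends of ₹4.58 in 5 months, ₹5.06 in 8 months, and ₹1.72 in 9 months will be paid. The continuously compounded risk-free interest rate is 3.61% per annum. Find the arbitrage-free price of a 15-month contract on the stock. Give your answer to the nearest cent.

PV(dividends) I = 4.58·e^(−0.0361·5/12) + 5.06·e^(−0.0361·8/12) + 1.72·e^(−0.0361·9/12)
I = 4.5116 + 4.9397 + 1.6741 = 11.1254
F = (S − I)·e^(rT) = (213.81 − 11.1254) · e^(0.0361·15/12)
= 202.6846 · e^0.045125 = 202.6846 × 1.046159 = ₹212.04

₹212.04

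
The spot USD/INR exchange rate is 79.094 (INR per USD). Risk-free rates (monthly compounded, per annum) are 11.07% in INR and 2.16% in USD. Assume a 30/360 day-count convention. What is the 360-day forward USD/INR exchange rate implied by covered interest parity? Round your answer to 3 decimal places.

86.423

By covered interest parity, F = S · (1+r_INR/12)^(12T) / (1+r_USD/12)^(12T)
= 79.094 × 1.116493 / 1.021815 = 79.094 × 1.092657
F = 86.423 INR per USD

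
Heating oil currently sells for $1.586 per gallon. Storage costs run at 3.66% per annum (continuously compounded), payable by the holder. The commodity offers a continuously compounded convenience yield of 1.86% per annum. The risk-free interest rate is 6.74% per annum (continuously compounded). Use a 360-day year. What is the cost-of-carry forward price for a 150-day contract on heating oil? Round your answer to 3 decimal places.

$1.643 per gallon

Net carry = r + u − y = 0.0674 + 0.0366 − 0.0186 = 0.0854
F = S·e^((r+u−y)T) = 1.586 · e^(0.0854 × 150/360) = 1.586 · e^0.035583
= 1.586 × 1.036224 = $1.643 per gallon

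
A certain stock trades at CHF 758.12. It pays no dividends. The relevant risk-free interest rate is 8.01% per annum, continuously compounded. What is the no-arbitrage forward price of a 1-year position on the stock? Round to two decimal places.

F = S·e^(rT) = 758.12 · e^(0.0801 × 1)
= 758.12 · e^0.080100 = 758.12 × 1.083395
F = CHF 821.34

CHF 821.34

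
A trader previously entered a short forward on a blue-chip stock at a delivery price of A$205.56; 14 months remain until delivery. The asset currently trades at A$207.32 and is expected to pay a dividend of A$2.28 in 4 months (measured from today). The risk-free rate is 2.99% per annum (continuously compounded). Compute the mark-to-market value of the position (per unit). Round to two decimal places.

PV(remaining dividends) I = 2.28·e^(−0.0299·4/12) = 2.2574
Current forward F = (S − I)·e^(rT) = (207.32 − 2.2574)·e^(0.0299·14/12) = 205.0626 × 1.035499 = 212.3421
Value (long) = (F − K)·e^(−rT) = (212.3421 − 205.56) × 0.965718 = 6.5496
Short position value = −(long value) = -A$6.55

-A$6.55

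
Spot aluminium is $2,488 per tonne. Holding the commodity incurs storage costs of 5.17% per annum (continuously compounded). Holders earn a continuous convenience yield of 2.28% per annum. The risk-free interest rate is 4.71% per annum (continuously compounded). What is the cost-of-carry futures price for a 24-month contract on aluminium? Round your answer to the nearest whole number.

$2,896 per tonne

Net carry = r + u − y = 0.0471 + 0.0517 − 0.0228 = 0.0760
F = S·e^((r+u−y)T) = 2488 · e^(0.0760 × 24/12) = 2488 · e^0.152000
= 2488 × 1.164160 = $2,896 per tonne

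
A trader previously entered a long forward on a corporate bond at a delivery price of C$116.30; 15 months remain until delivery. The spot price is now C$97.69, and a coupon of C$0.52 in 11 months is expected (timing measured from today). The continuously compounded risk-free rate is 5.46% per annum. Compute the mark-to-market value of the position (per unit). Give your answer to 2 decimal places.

-C$11.43

PV(remaining coupons) I = 0.52·e^(−0.0546·11/12) = 0.4946
Current forward F = (S − I)·e^(rT) = (97.69 − 0.4946)·e^(0.0546·15/12) = 97.1954 × 1.070633 = 104.0606
Value (long) = (F − K)·e^(−rT) = (104.0606 − 116.30) × 0.934027 = -11.4319
Value = -C$11.43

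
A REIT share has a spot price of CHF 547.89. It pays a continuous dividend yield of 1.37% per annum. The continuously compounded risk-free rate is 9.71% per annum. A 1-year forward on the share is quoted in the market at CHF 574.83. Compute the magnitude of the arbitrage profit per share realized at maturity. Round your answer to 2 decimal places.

CHF 20.71 per share

Fair forward: F* = S·e^(carry·T), with carry = (r − q) = 0.0971 − 0.0137 = 0.0834
F* = 547.89 · e^(0.0834 × 1) = 547.89 · e^0.083400 = 547.89 × 1.086977 = CHF 595.5438
Market CHF 574.83 < fair CHF 595.5438: forward underpriced → reverse cash-and-carry (short spot, go long the forward).
At maturity, profit = |F_mkt − F*| = |574.83 − 595.5438| = CHF 20.71 per share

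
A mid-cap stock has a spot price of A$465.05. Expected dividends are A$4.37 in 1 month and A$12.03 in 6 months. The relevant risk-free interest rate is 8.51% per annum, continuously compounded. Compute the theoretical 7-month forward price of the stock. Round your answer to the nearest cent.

PV(dividends) I = 4.37·e^(−0.0851·1/12) + 12.03·e^(−0.0851·6/12)
I = 4.3391 + 11.5289 = 15.8680
F = (S − I)·e^(rT) = (465.05 − 15.8680) · e^(0.0851·7/12)
= 449.1820 · e^0.049642 = 449.1820 × 1.050895 = A$472.04

A$472.04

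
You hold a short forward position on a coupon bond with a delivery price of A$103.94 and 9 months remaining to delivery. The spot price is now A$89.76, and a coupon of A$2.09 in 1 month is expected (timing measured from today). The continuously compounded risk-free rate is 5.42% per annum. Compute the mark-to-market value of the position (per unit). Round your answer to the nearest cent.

PV(remaining coupons) I = 2.09·e^(−0.0542·1/12) = 2.0806
Current forward F = (S − I)·e^(rT) = (89.76 − 2.0806)·e^(0.0542·9/12) = 87.6794 × 1.041488 = 91.3170
Value (long) = (F − K)·e^(−rT) = (91.3170 − 103.94) × 0.960165 = -12.1202
Short position value = −(long value) = A$12.12

A$12.12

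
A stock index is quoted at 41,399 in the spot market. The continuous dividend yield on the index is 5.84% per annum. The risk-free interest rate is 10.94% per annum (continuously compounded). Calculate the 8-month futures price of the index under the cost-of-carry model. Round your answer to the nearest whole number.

42,831

F = S·e^((r − q)T) = 41399 · e^((0.1094 − 0.0584) × 8/12)
= 41399 · e^0.034000 = 41399 × 1.034585
F = 42,831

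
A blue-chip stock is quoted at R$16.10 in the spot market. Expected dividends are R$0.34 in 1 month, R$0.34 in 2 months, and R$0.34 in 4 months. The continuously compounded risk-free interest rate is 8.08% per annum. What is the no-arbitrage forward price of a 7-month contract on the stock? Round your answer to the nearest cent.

PV(dividends) I = 0.34·e^(−0.0808·1/12) + 0.34·e^(−0.0808·2/12) + 0.34·e^(−0.0808·4/12)
I = 0.3377 + 0.3355 + 0.3310 = 1.0042
F = (S − I)·e^(rT) = (16.10 − 1.0042) · e^(0.0808·7/12)
= 15.0958 · e^0.047133 = 15.0958 × 1.048261 = R$15.82

R$15.82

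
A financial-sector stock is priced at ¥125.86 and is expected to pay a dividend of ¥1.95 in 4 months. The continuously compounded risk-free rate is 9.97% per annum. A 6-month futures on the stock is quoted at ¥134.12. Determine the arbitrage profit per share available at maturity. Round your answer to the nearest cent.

PV(dividends) I = 1.95·e^(−0.0997·4/12) = 1.8863
Fair futures F* = (S − I)·e^(rT) = (125.86 − 1.8863)·e^0.049850 = 123.9737 × 1.051113 = 130.3104
Market ¥134.12 > fair 130.3104: forward overpriced → cash-and-carry (borrow at r, buy the stock and collect the dividends, short the forward).
Profit at T = |F_mkt − F*| = |134.12 − 130.3104| = ¥3.81 per share

¥3.81 per share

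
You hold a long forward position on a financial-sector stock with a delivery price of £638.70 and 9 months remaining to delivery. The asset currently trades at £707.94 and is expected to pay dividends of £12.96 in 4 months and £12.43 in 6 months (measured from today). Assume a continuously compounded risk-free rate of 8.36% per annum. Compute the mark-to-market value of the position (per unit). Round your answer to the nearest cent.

PV(remaining dividends) I = 12.96·e^(−0.0836·4/12) + 12.43·e^(−0.0836·6/12) = 24.5250
Current forward F = (S − I)·e^(rT) = (707.94 − 24.5250)·e^(0.0836·9/12) = 683.4150 × 1.064707 = 727.6367
Value (long) = (F − K)·e^(−rT) = (727.6367 − 638.70) × 0.939225 = 83.5316
Value = £83.53

£83.53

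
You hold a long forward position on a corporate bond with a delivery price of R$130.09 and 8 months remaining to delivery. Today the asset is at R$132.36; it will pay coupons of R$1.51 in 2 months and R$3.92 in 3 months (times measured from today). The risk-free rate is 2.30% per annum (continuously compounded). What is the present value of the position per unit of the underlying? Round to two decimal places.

-R$1.15

PV(remaining coupons) I = 1.51·e^(−0.0230·2/12) + 3.92·e^(−0.0230·3/12) = 5.4017
Current forward F = (S − I)·e^(rT) = (132.36 − 5.4017)·e^(0.0230·8/12) = 126.9583 × 1.015451 = 128.9199
Value (long) = (F − K)·e^(−rT) = (128.9199 − 130.09) × 0.984784 = -1.1523
Value = -R$1.15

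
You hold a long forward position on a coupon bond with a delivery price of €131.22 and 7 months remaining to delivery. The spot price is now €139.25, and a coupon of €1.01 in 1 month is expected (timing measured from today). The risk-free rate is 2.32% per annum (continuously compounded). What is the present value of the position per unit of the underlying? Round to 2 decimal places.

€8.79

PV(remaining coupons) I = 1.01·e^(−0.0232·1/12) = 1.0080
Current forward F = (S − I)·e^(rT) = (139.25 − 1.0080)·e^(0.0232·7/12) = 138.2420 × 1.013625 = 140.1255
Value (long) = (F − K)·e^(−rT) = (140.1255 − 131.22) × 0.986558 = 8.7858
Value = €8.79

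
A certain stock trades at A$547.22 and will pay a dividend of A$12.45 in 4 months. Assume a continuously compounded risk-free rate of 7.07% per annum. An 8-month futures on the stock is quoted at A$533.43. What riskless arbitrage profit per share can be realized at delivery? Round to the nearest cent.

PV(dividends) I = 12.45·e^(−0.0707·4/12) = 12.1600
Fair futures F* = (S − I)·e^(rT) = (547.22 − 12.1600)·e^0.047133 = 535.0600 × 1.048261 = 560.8825
Market A$533.43 < fair 560.8825: forward underpriced → reverse cash-and-carry (short the stock, invest proceeds at r, pay the dividends, go long the forward).
Profit at T = |F_mkt − F*| = |533.43 − 560.8825| = A$27.45 per share

A$27.45 per share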